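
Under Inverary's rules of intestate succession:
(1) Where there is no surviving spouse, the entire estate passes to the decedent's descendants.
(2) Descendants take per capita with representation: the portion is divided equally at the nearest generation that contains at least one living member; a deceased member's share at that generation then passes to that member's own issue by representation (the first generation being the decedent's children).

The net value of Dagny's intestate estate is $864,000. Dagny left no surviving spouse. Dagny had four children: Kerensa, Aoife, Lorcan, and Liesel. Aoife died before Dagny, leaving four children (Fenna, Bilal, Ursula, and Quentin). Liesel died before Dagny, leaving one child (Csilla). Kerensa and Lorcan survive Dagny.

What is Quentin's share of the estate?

Quentin receives $54,000.

The entire $864,000 passes to the descendants.
That amount ($864,000) is divided into 4 shares of $216,000: Kerensa and Lorcan each take $216,000; Aoife's $216,000 share passes to Aoife's issue; Liesel's $216,000 share passes to Liesel's issue.
Aoife's share ($216,000) is divided into 4 shares of $54,000: Fenna, Bilal, Ursula, and Quentin each take $54,000.
Liesel's share ($216,000) passes entirely to Csilla.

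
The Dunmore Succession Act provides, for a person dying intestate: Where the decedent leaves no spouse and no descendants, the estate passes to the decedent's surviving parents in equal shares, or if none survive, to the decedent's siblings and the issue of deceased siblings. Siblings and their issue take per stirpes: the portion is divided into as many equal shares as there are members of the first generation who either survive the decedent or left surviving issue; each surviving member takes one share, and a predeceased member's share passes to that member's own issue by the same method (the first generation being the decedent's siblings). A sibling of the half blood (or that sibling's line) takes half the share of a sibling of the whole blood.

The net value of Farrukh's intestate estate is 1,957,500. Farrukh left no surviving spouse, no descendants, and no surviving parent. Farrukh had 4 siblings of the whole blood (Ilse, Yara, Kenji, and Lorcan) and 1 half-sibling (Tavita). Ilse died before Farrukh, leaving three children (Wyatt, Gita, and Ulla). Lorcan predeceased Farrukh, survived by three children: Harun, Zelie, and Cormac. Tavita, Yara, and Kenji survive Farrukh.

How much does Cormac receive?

Cormac receives 145,000.

The entire 1,957,500 passes to the siblings and their issue.
Counting each half-blood sibling's line as half a unit, there are 9/2 units in 1,957,500, so one unit is 435,000. Whole-blood lines (Ilse, Yara, Kenji, and Lorcan) take 435,000 each; half-blood lines (Tavita) take 217,500 each.
Ilse's share (435,000) is divided into 3 shares of 145,000: Wyatt, Gita, and Ulla each take 145,000.
Lorcan's share (435,000) is divided into 3 shares of 145,000: Harun, Zelie, and Cormac each take 145,000.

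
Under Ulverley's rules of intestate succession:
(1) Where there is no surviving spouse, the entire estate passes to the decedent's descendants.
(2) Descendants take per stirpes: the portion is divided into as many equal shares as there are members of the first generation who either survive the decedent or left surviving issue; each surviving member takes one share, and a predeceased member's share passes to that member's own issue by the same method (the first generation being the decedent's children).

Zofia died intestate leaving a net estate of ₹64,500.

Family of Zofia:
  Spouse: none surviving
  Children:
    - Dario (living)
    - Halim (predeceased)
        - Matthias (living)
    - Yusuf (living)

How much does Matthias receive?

Matthias receives ₹21,500.

The entire ₹64,500 passes to the descendants.
That amount (₹64,500) is divided into 3 shares of ₹21,500: Dario and Yusuf each take ₹21,500; Halim's ₹21,500 share passes to Halim's issue.
Halim's share (₹21,500) passes entirely to Matthias.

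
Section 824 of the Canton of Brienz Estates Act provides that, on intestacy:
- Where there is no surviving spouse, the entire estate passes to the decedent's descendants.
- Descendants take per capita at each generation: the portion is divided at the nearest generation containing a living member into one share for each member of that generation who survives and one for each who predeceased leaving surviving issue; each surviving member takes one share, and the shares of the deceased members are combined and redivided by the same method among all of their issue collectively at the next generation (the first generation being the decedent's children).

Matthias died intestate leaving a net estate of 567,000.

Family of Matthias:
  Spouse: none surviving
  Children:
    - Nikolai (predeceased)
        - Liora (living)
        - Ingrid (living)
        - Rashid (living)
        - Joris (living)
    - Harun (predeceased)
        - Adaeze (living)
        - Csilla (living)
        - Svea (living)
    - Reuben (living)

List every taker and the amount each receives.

The entire 567,000 passes to the descendants.
That amount (567,000) is divided at the children's generation into 3 shares of 189,000. Reuben takes 189,000. The 2 shares of the deceased (Nikolai and Harun) are combined into a pool of 378,000.
That pool (378,000) is divided at the grandchildren's generation equally among Liora, Ingrid, Rashid, Joris, Adaeze, Csilla, and Svea: 54,000 each.

Liora: 54,000; Ingrid: 54,000; Rashid: 54,000; Joris: 54,000; Adaeze: 54,000; Csilla: 54,000; Svea: 54,000; Reuben: 189,000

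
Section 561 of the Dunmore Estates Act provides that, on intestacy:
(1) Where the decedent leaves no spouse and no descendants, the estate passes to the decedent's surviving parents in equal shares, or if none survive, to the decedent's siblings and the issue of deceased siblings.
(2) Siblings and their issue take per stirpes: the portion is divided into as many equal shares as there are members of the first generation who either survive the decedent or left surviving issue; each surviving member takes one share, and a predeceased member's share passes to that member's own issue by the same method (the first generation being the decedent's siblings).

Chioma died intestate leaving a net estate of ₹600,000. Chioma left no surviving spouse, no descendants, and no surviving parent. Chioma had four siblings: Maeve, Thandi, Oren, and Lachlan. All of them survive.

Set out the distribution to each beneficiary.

Maeve: ₹150,000; Thandi: ₹150,000; Oren: ₹150,000; Lachlan: ₹150,000

The entire ₹600,000 passes to the siblings and their issue.
That amount (₹600,000) is divided into 4 shares of ₹150,000: Maeve, Thandi, Oren, and Lachlan each take ₹150,000.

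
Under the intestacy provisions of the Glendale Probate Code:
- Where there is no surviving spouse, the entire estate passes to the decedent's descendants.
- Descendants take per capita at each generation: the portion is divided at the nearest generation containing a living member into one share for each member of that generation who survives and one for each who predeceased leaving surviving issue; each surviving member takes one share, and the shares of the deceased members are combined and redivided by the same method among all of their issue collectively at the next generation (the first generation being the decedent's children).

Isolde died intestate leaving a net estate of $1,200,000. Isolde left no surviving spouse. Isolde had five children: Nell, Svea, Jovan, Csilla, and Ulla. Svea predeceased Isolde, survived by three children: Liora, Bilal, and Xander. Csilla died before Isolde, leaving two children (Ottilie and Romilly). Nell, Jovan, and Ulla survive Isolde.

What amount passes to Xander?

The entire $1,200,000 passes to the descendants.
That amount ($1,200,000) is divided at the children's generation into 5 shares of $240,000. Nell, Jovan, and Ulla each take $240,000. The 2 shares of the deceased (Svea and Csilla) are combined into a pool of $480,000.
That pool ($480,000) is divided at the grandchildren's generation equally among Liora, Bilal, Xander, Ottilie, and Romilly: $96,000 each.

Xander receives $96,000.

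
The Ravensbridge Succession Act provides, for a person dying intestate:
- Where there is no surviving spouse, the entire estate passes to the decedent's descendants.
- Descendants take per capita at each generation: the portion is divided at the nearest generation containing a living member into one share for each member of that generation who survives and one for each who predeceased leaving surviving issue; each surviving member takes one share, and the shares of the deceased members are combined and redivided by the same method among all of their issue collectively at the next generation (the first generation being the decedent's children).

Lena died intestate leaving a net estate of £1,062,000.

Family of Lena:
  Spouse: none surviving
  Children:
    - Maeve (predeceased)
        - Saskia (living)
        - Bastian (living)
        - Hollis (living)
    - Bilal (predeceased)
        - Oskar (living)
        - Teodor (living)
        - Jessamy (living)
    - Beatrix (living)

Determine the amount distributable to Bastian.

The entire £1,062,000 passes to the descendants.
That amount (£1,062,000) is divided at the children's generation into 3 shares of £354,000. Beatrix takes £354,000. The 2 shares of the deceased (Maeve and Bilal) are combined into a pool of £708,000.
That pool (£708,000) is divided at the grandchildren's generation equally among Saskia, Bastian, Hollis, Oskar, Teodor, and Jessamy: £118,000 each.

Bastian receives £118,000.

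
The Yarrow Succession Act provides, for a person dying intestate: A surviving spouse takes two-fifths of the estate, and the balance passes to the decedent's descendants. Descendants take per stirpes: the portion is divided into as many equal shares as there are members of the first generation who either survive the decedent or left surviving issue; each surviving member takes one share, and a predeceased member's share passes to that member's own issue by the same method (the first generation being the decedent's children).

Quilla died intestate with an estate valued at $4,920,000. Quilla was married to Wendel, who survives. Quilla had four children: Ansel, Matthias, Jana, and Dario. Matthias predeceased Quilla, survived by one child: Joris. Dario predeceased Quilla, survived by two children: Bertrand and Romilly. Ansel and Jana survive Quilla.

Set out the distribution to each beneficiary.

Wendel: $1,968,000; Ansel: $738,000; Joris: $738,000; Jana: $738,000; Bertrand: $369,000; Romilly: $369,000

Wendel takes two-fifths of $4,920,000 = $1,968,000. The remaining $2,952,000 passes to the descendants.
The descendants' portion ($2,952,000) is divided into 4 shares of $738,000: Ansel and Jana each take $738,000; Matthias's $738,000 share passes to Matthias's issue; Dario's $738,000 share passes to Dario's issue.
Matthias's share ($738,000) passes entirely to Joris.
Dario's share ($738,000) is divided into 2 shares of $369,000: Bertrand and Romilly each take $369,000.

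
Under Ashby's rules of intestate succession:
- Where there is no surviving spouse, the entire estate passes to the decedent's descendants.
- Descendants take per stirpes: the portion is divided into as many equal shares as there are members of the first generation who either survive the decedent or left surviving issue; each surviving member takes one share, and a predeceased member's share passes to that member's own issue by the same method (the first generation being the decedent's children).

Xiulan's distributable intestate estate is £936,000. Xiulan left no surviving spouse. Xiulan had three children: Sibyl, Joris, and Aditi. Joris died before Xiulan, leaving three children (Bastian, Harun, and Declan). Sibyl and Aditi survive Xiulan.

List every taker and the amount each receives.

Sibyl: £312,000; Bastian: £104,000; Harun: £104,000; Declan: £104,000; Aditi: £312,000

The entire £936,000 passes to the descendants.
That amount (£936,000) is divided into 3 shares of £312,000: Sibyl and Aditi each take £312,000; Joris's £312,000 share passes to Joris's issue.
Joris's share (£312,000) is divided into 3 shares of £104,000: Bastian, Harun, and Declan each take £104,000.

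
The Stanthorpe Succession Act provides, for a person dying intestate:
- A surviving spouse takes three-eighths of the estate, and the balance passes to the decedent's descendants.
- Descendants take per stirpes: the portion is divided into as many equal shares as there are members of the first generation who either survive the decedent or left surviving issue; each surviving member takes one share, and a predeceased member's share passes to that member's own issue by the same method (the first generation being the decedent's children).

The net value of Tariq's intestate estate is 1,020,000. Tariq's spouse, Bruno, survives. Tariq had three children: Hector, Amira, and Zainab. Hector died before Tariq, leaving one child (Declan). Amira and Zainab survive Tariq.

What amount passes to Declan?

Declan receives 212,500.

Bruno takes three-eighths of 1,020,000 = 382,500. The remaining 637,500 passes to the descendants.
The descendants' portion (637,500) is divided into 3 shares of 212,500: Amira and Zainab each take 212,500; Hector's 212,500 share passes to Hector's issue.
Hector's share (212,500) passes entirely to Declan.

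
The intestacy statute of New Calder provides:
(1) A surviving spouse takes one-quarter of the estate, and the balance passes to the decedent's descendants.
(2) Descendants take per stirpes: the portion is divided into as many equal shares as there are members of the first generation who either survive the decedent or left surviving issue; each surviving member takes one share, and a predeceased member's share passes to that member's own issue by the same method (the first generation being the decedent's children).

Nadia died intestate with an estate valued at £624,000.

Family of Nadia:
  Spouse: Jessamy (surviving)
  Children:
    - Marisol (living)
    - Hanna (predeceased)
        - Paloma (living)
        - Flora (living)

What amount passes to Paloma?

Paloma receives £117,000.

Jessamy takes one-quarter of £624,000 = £156,000. The remaining £468,000 passes to the descendants.
The descendants' portion (£468,000) is divided into 2 shares of £234,000: Marisol takes £234,000; Hanna's £234,000 share passes to Hanna's issue.
Hanna's share (£234,000) is divided into 2 shares of £117,000: Paloma and Flora each take £117,000.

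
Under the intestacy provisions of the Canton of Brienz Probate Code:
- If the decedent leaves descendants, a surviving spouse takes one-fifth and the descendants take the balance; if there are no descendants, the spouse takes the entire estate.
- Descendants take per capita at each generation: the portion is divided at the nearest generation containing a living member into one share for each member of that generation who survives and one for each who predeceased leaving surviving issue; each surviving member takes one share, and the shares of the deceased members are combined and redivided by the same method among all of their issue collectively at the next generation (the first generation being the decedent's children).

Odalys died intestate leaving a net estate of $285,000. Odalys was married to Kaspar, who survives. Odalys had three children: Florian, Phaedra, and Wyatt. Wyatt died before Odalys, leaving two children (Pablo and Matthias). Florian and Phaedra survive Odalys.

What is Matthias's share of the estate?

Matthias receives $38,000.

Kaspar takes one-fifth of $285,000 = $57,000. The remaining $228,000 passes to the descendants.
The descendants' portion ($228,000) is divided at the children's generation into 3 shares of $76,000. Florian and Phaedra each take $76,000. The remaining share for the deceased Wyatt ($76,000) is carried to the next generation.
That pool ($76,000) is divided at the grandchildren's generation equally among Pablo and Matthias: $38,000 each.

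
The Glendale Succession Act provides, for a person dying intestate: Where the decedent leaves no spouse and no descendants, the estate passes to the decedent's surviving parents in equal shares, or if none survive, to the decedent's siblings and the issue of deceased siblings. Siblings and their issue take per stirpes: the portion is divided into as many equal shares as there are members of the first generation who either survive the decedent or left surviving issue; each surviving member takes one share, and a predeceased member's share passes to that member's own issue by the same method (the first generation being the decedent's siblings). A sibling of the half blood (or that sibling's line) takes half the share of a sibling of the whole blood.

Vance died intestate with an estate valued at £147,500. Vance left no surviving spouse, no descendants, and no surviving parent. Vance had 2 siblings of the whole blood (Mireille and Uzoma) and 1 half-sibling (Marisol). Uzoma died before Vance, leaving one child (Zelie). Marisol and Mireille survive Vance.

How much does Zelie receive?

Zelie receives £59,000.

The entire £147,500 passes to the siblings and their issue.
Counting each half-blood sibling's line as half a unit, there are 5/2 units in £147,500, so one unit is £59,000. Whole-blood lines (Mireille and Uzoma) take £59,000 each; half-blood lines (Marisol) take £29,500 each.
Uzoma's share (£59,000) passes entirely to Zelie.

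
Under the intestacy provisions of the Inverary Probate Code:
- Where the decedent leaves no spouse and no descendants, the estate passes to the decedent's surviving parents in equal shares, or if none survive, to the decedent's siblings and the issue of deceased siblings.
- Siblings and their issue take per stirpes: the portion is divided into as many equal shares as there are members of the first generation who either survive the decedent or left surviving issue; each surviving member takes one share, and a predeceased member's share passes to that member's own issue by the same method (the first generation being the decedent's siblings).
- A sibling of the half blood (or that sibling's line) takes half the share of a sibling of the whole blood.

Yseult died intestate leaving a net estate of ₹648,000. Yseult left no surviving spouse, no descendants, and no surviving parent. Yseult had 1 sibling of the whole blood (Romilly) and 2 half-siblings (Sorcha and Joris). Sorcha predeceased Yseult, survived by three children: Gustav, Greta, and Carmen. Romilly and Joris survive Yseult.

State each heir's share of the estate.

The entire ₹648,000 passes to the siblings and their issue.
Counting each half-blood sibling's line as half a unit, there are 2 units in ₹648,000, so one unit is ₹324,000. Whole-blood lines (Romilly) take ₹324,000 each; half-blood lines (Sorcha and Joris) take ₹162,000 each.
Sorcha's share (₹162,000) is divided into 3 shares of ₹54,000: Gustav, Greta, and Carmen each take ₹54,000.

Gustav: ₹54,000; Greta: ₹54,000; Carmen: ₹54,000; Romilly: ₹324,000; Joris: ₹162,000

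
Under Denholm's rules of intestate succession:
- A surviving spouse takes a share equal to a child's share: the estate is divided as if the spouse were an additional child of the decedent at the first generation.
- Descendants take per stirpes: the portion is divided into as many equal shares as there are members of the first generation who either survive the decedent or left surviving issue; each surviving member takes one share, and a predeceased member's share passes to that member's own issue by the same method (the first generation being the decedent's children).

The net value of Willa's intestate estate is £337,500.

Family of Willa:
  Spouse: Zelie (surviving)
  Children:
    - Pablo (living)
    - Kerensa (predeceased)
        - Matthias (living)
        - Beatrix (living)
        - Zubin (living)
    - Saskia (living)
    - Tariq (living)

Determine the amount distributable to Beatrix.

Beatrix receives £22,500.

The spouse counts as an additional share at the children's level, so there are 5 primary shares of £67,500. Zelie takes one such share (£67,500).
The children's combined portion (£270,000) is divided into 4 shares of £67,500: Pablo, Saskia, and Tariq each take £67,500; Kerensa's £67,500 share passes to Kerensa's issue.
Kerensa's share (£67,500) is divided into 3 shares of £22,500: Matthias, Beatrix, and Zubin each take £22,500.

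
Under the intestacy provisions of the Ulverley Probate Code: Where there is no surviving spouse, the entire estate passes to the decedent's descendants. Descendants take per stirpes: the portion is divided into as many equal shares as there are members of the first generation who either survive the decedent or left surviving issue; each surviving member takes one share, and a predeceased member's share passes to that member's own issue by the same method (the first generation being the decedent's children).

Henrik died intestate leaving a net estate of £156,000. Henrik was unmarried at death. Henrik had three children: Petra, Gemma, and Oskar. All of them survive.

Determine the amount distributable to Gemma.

The entire £156,000 passes to the descendants.
That amount (£156,000) is divided into 3 shares of £52,000: Petra, Gemma, and Oskar each take £52,000.

Gemma receives £52,000.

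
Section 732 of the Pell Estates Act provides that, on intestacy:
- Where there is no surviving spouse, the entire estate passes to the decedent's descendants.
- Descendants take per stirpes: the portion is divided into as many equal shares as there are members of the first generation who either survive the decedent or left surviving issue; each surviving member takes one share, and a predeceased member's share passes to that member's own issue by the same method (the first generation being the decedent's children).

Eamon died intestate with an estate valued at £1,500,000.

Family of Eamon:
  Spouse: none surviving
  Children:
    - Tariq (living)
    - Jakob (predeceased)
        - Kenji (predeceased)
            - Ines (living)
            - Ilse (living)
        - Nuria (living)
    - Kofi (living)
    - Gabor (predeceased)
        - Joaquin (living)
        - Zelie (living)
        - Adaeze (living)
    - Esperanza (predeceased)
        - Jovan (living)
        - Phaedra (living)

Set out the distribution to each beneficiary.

The entire £1,500,000 passes to the descendants.
That amount (£1,500,000) is divided into 5 shares of £300,000: Tariq and Kofi each take £300,000; Jakob's £300,000 share passes to Jakob's issue; Gabor's £300,000 share passes to Gabor's issue; Esperanza's £300,000 share passes to Esperanza's issue.
Jakob's share (£300,000) is divided into 2 shares of £150,000: Nuria takes £150,000; Kenji's £150,000 share passes to Kenji's issue.
Kenji's share (£150,000) is divided into 2 shares of £75,000: Ines and Ilse each take £75,000.
Gabor's share (£300,000) is divided into 3 shares of £100,000: Joaquin, Zelie, and Adaeze each take £100,000.
Esperanza's share (£300,000) is divided into 2 shares of £150,000: Jovan and Phaedra each take £150,000.

Tariq: £300,000; Ines: £75,000; Ilse: £75,000; Nuria: £150,000; Kofi: £300,000; Joaquin: £100,000; Zelie: £100,000; Adaeze: £100,000; Jovan: £150,000; Phaedra: £150,000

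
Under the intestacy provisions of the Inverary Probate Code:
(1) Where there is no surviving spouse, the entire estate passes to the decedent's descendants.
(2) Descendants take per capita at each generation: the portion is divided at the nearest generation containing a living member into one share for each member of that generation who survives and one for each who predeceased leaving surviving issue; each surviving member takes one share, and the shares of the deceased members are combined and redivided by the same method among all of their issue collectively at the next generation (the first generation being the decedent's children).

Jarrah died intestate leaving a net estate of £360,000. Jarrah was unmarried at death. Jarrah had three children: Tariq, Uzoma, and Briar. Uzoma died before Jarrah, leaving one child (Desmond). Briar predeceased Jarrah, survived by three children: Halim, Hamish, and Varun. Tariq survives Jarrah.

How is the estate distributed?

The entire £360,000 passes to the descendants.
That amount (£360,000) is divided at the children's generation into 3 shares of £120,000. Tariq takes £120,000. The 2 shares of the deceased (Uzoma and Briar) are combined into a pool of £240,000.
That pool (£240,000) is divided at the grandchildren's generation equally among Desmond, Halim, Hamish, and Varun: £60,000 each.

Tariq: £120,000; Desmond: £60,000; Halim: £60,000; Hamish: £60,000; Varun: £60,000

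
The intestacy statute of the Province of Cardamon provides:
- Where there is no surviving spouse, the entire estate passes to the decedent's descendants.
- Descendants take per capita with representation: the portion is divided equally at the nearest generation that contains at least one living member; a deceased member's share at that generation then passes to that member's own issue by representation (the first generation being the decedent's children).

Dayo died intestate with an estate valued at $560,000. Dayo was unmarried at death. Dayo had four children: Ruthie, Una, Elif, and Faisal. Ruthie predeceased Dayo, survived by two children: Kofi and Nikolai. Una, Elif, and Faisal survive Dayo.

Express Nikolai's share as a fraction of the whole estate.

Nikolai receives 1/8 of the estate.

The entire $560,000 passes to the descendants.
That amount ($560,000) is divided into 4 shares of $140,000: Una, Elif, and Faisal each take $140,000; Ruthie's $140,000 share passes to Ruthie's issue.
Ruthie's share ($140,000) is divided into 2 shares of $70,000: Kofi and Nikolai each take $70,000.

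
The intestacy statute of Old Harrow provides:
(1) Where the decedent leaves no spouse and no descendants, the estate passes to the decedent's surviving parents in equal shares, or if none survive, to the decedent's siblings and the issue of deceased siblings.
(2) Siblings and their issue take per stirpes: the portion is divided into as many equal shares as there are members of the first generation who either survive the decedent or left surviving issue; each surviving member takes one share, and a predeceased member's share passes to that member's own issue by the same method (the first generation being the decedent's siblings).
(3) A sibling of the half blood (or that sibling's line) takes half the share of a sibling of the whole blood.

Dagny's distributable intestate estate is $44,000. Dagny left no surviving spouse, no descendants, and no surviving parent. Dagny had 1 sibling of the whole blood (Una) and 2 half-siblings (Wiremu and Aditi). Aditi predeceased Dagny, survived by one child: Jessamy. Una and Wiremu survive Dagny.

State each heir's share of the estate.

Una: $22,000; Wiremu: $11,000; Jessamy: $11,000

The entire $44,000 passes to the siblings and their issue.
Counting each half-blood sibling's line as half a unit, there are 2 units in $44,000, so one unit is $22,000. Whole-blood lines (Una) take $22,000 each; half-blood lines (Wiremu and Aditi) take $11,000 each.
Aditi's share ($11,000) passes entirely to Jessamy.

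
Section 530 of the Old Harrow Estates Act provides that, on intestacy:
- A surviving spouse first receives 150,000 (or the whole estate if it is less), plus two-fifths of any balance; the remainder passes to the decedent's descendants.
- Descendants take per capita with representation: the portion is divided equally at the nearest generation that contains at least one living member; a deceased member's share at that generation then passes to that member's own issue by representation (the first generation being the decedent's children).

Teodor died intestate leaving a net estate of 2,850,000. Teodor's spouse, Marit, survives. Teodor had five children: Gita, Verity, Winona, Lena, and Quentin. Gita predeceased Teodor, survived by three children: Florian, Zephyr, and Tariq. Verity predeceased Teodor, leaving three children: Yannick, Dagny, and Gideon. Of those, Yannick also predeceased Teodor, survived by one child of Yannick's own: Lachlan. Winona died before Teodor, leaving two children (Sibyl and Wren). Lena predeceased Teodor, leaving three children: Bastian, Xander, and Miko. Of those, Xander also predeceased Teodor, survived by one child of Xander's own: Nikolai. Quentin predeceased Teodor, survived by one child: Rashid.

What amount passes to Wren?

Marit first takes 150,000, leaving a balance of 2,700,000. Marit then takes two-fifths of the balance (1,080,000), for a total of 1,230,000. The remaining 1,620,000 passes to the descendants.
No child survives, so the initial division is made at the grandchildren's generation.
The descendants' portion (1,620,000) is divided into 12 shares of 135,000: Florian, Zephyr, Tariq, Dagny, Gideon, Sibyl, Wren, Bastian, Miko, and Rashid each take 135,000; Yannick's 135,000 share passes to Yannick's issue; Xander's 135,000 share passes to Xander's issue.
Yannick's share (135,000) passes entirely to Lachlan.
Xander's share (135,000) passes entirely to Nikolai.

Wren receives 135,000.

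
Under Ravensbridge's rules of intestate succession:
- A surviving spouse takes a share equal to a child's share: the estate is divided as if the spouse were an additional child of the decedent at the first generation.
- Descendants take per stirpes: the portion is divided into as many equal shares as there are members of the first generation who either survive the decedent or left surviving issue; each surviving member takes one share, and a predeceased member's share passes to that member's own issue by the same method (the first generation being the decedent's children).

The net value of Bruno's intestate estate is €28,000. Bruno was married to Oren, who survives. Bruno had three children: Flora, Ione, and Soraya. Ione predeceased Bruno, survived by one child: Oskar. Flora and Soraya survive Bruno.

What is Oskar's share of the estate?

The spouse counts as an additional share at the children's level, so there are 4 primary shares of €7,000. Oren takes one such share (€7,000).
The children's combined portion (€21,000) is divided into 3 shares of €7,000: Flora and Soraya each take €7,000; Ione's €7,000 share passes to Ione's issue.
Ione's share (€7,000) passes entirely to Oskar.

Oskar receives €7,000.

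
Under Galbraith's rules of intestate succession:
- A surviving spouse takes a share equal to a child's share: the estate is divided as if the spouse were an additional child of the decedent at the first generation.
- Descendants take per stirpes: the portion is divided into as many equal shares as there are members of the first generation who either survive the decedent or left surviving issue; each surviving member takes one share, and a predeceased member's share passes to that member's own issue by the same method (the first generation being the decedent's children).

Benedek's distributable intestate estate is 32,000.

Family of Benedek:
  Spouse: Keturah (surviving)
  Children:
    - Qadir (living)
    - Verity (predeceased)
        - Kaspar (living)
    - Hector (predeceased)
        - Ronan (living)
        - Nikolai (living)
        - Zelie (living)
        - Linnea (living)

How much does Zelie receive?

The spouse counts as an additional share at the children's level, so there are 4 primary shares of 8,000. Keturah takes one such share (8,000).
The children's combined portion (24,000) is divided into 3 shares of 8,000: Qadir takes 8,000; Verity's 8,000 share passes to Verity's issue; Hector's 8,000 share passes to Hector's issue.
Verity's share (8,000) passes entirely to Kaspar.
Hector's share (8,000) is divided into 4 shares of 2,000: Ronan, Nikolai, Zelie, and Linnea each take 2,000.

Zelie receives 2,000.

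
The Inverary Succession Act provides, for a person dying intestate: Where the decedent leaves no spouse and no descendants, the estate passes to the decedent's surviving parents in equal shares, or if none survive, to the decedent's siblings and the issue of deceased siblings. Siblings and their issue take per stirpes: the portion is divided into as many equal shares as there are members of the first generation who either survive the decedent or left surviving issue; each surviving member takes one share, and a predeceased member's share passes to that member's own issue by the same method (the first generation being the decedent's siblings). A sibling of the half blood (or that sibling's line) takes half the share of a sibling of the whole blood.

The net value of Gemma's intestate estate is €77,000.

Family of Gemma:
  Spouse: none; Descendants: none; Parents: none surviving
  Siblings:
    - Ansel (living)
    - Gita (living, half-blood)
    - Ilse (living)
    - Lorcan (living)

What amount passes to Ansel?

The entire €77,000 passes to the siblings and their issue.
Counting each half-blood sibling's line as half a unit, there are 7/2 units in €77,000, so one unit is €22,000. Whole-blood lines (Ansel, Ilse, and Lorcan) take €22,000 each; half-blood lines (Gita) take €11,000 each.

Ansel receives €22,000.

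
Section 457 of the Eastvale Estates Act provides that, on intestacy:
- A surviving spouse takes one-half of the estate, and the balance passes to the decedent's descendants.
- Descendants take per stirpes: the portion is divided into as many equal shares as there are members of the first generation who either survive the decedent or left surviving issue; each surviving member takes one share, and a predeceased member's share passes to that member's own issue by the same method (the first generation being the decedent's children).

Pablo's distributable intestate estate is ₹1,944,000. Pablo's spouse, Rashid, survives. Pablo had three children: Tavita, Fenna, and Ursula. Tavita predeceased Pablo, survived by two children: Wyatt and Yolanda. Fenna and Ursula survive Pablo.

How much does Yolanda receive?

Yolanda receives ₹162,000.

Rashid takes one-half of ₹1,944,000 = ₹972,000. The remaining ₹972,000 passes to the descendants.
The descendants' portion (₹972,000) is divided into 3 shares of ₹324,000: Fenna and Ursula each take ₹324,000; Tavita's ₹324,000 share passes to Tavita's issue.
Tavita's share (₹324,000) is divided into 2 shares of ₹162,000: Wyatt and Yolanda each take ₹162,000.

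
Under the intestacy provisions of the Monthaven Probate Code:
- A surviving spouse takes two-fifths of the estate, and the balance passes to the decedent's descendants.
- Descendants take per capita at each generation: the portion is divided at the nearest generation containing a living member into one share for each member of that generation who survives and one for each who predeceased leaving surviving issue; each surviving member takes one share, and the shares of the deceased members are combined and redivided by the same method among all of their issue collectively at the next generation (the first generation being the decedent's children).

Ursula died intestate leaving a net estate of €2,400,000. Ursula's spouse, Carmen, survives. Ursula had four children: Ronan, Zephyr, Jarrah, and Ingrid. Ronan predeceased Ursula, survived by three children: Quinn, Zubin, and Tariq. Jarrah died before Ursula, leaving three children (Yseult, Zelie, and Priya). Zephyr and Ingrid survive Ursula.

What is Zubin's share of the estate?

Carmen takes two-fifths of €2,400,000 = €960,000. The remaining €1,440,000 passes to the descendants.
The descendants' portion (€1,440,000) is divided at the children's generation into 4 shares of €360,000. Zephyr and Ingrid each take €360,000. The 2 shares of the deceased (Ronan and Jarrah) are combined into a pool of €720,000.
That pool (€720,000) is divided at the grandchildren's generation equally among Quinn, Zubin, Tariq, Yseult, Zelie, and Priya: €120,000 each.

Zubin receives €120,000.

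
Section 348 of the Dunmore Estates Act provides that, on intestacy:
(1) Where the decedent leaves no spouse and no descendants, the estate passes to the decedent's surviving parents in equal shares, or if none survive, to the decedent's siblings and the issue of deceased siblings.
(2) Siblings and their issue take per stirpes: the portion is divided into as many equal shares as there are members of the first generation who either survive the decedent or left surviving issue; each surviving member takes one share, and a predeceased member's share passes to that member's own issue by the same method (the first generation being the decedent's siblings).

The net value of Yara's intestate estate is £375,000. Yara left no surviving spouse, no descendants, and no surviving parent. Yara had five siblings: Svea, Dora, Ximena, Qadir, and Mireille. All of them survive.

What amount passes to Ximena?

Ximena receives £75,000.

The entire £375,000 passes to the siblings and their issue.
That amount (£375,000) is divided into 5 shares of £75,000: Svea, Dora, Ximena, Qadir, and Mireille each take £75,000.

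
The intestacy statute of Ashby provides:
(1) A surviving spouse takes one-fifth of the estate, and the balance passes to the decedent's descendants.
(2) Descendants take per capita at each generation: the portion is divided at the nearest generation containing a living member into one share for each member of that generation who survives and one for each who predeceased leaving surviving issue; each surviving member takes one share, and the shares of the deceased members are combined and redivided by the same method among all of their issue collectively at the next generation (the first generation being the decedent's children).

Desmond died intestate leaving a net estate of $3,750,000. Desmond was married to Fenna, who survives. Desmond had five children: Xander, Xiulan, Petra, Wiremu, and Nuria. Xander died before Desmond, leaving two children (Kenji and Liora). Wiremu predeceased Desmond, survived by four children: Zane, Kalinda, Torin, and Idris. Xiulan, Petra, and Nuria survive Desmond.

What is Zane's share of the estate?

Fenna takes one-fifth of $3,750,000 = $750,000. The remaining $3,000,000 passes to the descendants.
The descendants' portion ($3,000,000) is divided at the children's generation into 5 shares of $600,000. Xiulan, Petra, and Nuria each take $600,000. The 2 shares of the deceased (Xander and Wiremu) are combined into a pool of $1,200,000.
That pool ($1,200,000) is divided at the grandchildren's generation equally among Kenji, Liora, Zane, Kalinda, Torin, and Idris: $200,000 each.

Zane receives $200,000.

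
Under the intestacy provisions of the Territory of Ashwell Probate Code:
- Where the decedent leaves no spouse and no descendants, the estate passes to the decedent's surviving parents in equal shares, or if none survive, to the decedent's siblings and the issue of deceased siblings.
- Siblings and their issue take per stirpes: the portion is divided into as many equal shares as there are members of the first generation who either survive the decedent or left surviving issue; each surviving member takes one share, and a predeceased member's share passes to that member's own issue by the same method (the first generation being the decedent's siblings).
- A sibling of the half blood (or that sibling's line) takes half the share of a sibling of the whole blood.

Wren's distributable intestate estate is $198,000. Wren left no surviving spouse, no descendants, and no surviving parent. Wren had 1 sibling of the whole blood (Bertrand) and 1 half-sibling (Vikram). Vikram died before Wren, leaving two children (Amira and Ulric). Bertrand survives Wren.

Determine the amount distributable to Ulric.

Ulric receives $33,000.

The entire $198,000 passes to the siblings and their issue.
Counting each half-blood sibling's line as half a unit, there are 3/2 units in $198,000, so one unit is $132,000. Whole-blood lines (Bertrand) take $132,000 each; half-blood lines (Vikram) take $66,000 each.
Vikram's share ($66,000) is divided into 2 shares of $33,000: Amira and Ulric each take $33,000.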